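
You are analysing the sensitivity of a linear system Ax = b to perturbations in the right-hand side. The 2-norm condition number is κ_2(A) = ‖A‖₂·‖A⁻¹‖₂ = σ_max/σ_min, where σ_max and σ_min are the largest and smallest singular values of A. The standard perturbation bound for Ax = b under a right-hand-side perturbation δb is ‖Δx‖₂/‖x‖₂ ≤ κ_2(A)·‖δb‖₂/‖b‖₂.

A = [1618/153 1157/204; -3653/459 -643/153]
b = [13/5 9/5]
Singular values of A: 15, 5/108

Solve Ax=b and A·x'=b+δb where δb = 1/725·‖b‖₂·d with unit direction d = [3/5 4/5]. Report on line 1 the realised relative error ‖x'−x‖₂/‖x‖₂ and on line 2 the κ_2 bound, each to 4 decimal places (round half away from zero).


0.0015
0.4469

from the listed singular values, σ₁ = 15, σ_n = 5/108
κ = σ_max/σ_min = 15/(5/108) = 324.0000
perturbation bound = 324.0000·1/725 = 0.4469
solve Ax = b  →  x = [-30.4353 57.2078]
‖b‖₂ = 3.1623 and ‖x‖₂ = 64.8000
δb = ε·‖b‖·d = [0.0026 0.0035]; solving A·Δx = δb gives ‖Δx‖ = 0.0942
realised ‖Δx‖/‖x‖ = 0.0015
so the bound overstates the realised error by a factor of ≈ 307.3736 (computed from the unrounded values)


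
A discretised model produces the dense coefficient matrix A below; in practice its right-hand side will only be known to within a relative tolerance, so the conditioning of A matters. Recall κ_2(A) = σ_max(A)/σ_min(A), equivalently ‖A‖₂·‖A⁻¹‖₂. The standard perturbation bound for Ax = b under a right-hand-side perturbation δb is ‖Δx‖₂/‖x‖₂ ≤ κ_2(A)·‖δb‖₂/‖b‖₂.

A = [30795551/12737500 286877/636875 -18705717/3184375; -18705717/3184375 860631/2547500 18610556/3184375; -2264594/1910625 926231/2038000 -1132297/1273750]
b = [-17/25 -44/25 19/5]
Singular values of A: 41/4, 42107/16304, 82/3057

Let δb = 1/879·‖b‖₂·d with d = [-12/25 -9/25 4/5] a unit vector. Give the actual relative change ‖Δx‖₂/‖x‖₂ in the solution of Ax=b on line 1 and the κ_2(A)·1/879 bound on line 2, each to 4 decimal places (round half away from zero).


0.0012
0.4347

σ_max = 41/4, σ_min = 82/3057
κ_2(A) = (41/4) / (82/3057) = 382.1250
worst-case relative error ≤ 382.1250 × 1/879 = 0.4347
solve Ax = b  →  x = [33.1645 143.2655 24.7514]
2-norm of b is 4.2426; of x, 149.1225
with δb = [-0.0023 -0.0017 0.0039], A·Δx = δb → ‖Δx‖ = 0.1799
relative error = 0.0012
tightness: 0.0012 against a bound of 0.4347 (unrounded ratio ≈ 0.0028)


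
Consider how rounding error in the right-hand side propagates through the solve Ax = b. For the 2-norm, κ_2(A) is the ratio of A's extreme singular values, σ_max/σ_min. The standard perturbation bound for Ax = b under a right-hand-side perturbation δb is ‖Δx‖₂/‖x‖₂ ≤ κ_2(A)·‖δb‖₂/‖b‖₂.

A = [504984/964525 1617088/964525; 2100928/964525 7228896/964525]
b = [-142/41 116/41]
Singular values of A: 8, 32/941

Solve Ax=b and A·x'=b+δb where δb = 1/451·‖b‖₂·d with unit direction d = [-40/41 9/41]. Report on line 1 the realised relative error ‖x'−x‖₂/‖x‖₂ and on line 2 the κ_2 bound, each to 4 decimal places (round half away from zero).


from the listed singular values, σ₁ = 8, σ_n = 32/941
κ = σ_max/σ_min = 8/(32/941) = 235.2500
perturbation bound = 235.2500·1/451 = 0.5216
solve Ax = b  →  x = [-112.8500 33.1750]
‖b‖ = 4.4721, ‖x‖ = 117.6253
re-solving with b+δb shifts x by Δx of norm 0.2916
realised ‖Δx‖/‖x‖ = 0.0025
realised/bound (from unrounded values) ≈ 0.0048

0.0025
0.5216


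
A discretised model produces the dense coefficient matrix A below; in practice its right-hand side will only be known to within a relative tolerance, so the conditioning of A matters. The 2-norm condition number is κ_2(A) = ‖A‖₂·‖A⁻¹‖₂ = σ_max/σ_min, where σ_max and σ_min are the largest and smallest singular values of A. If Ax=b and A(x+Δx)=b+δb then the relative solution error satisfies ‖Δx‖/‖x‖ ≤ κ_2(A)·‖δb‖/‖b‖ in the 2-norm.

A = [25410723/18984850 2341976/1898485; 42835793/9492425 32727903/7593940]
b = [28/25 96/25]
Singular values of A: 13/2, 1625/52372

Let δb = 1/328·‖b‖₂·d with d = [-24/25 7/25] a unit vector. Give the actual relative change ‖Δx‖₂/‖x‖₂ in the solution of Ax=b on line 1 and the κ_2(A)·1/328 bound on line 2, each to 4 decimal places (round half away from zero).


0.6387
0.6387

σ_max = 13/2, σ_min = 1625/52372
κ = σ_max/σ_min = (13/2)/(1625/52372) = 209.4880
perturbation bound = 209.4880·1/328 = 0.6387
solve Ax = b  →  x = [0.4456 0.4244]
‖b‖₂ = 4.0000 and ‖x‖₂ = 0.6154
re-solving with b+δb shifts x by Δx of norm 0.3930
realised ‖Δx‖/‖x‖ = 0.6387
so the bound is sharp here: realised error equals the bound


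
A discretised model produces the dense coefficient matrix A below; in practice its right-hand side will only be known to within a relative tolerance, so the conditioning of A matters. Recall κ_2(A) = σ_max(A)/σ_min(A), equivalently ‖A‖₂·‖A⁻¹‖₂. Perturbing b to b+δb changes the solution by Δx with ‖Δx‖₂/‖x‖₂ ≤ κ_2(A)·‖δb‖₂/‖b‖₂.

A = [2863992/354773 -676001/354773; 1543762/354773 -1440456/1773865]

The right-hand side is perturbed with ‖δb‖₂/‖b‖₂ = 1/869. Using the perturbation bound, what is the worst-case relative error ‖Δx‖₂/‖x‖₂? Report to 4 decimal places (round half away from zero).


AᵀA = [36628551172/435515161 -41190410088/2177575805; -41190410088/2177575805 46710544249/10887879025]; tr = 572530829/6477025, det = 19518724/6477025
eigenvalues of AᵀA: λ = (tr ± √(tr²−4·det))/2 = 2209/25, 8836/259081
κ = σ_max/σ_min = (47/5)/(94/509) = 50.9000
perturbation bound = 50.9000·1/869 = 0.0586

0.0586


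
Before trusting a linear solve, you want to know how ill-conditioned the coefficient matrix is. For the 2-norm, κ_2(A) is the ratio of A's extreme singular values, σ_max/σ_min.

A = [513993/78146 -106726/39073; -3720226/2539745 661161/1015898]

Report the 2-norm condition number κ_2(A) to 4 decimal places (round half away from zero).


190.6000

AᵀA = [696941120209/15348732100 -14519137608/767436605; -14519137608/767436605 4840613137/613949284]; tr = 2419989493/45410450, det = 28398241/363283600
eigenvalues of AᵀA: λ = (tr ± √(tr²−4·det))/2 = 5329/100, 5329/3632836
σ_max=√(5329/100)=(73/10), σ_min=√(5329/3632836)=(73/1906) → κ = 190.6000


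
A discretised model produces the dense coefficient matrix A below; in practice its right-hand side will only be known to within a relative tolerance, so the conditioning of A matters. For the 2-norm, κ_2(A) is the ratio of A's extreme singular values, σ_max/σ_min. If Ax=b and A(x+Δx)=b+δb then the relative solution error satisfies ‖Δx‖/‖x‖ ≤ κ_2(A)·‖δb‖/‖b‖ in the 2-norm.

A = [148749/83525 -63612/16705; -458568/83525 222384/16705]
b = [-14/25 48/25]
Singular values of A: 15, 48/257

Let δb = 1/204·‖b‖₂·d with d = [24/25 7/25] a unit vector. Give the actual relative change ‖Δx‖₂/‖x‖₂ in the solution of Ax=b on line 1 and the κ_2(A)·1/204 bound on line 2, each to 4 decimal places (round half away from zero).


σ_max = 15, σ_min = 48/257
κ_2(A) = 15 / (48/257) = 80.3125
perturbation bound = 80.3125·1/204 = 0.3937
solve Ax = b  →  x = [-0.0513 0.1231]
‖b‖ = 2.0000, ‖x‖ = 0.1333
re-solving with b+δb shifts x by Δx of norm 0.0525
realised ‖Δx‖/‖x‖ = 0.3937
so the bound is sharp here: realised error equals the bound

0.3937
0.3937


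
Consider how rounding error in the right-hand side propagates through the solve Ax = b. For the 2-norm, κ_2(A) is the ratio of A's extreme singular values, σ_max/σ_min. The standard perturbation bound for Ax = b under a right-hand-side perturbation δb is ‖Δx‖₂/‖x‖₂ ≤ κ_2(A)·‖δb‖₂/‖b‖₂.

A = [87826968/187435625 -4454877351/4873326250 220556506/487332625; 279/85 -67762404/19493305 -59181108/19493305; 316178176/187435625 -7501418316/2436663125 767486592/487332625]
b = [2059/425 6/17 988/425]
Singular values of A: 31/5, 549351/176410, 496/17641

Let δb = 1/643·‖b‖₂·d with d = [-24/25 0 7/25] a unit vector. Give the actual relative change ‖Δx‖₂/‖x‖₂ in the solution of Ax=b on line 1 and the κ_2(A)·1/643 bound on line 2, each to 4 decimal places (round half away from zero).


from the listed singular values, σ₁ = 31/5, σ_n = 496/17641
κ = σ_max/σ_min = (31/5)/(496/17641) = 220.5125
κ_2(A)·‖δb‖/‖b‖ = 0.3429
solve Ax = b  →  x = [-113.6194 -79.4023 -32.0406]
‖b‖₂ = 5.3852 and ‖x‖₂ = 142.2698
Δx = A⁻¹·δb where δb = 1/643·5.3852·d; ‖Δx‖ = 0.2979
realised ‖Δx‖/‖x‖ = 0.0021
realised/bound (from unrounded values) ≈ 0.0061

0.0021
0.3429


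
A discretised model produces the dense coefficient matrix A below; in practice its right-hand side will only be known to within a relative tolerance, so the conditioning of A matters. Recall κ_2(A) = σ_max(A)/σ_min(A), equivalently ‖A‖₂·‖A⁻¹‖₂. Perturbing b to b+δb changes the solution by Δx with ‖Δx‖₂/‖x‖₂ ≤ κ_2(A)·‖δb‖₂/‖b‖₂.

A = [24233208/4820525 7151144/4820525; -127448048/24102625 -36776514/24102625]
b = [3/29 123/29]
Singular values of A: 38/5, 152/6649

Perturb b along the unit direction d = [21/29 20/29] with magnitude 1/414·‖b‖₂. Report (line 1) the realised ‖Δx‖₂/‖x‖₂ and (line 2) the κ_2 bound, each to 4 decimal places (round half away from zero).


from the listed singular values, σ₁ = 38/5, σ_n = 152/6649
κ = σ_max/σ_min = (38/5)/(152/6649) = 332.4500
bound on ‖Δx‖/‖x‖: κ·ε = 332.4500·1/414 = 0.8030
solve Ax = b  →  x = [-37.1234 125.8705]
2-norm of b is 4.2426; of x, 131.2309
re-solving with b+δb shifts x by Δx of norm 0.4483
dividing the unrounded norms, ‖Δx‖/‖x‖ = 0.0034
so the bound overstates the realised error by a factor of ≈ 235.0787 (computed from the unrounded values)

0.0034
0.8030


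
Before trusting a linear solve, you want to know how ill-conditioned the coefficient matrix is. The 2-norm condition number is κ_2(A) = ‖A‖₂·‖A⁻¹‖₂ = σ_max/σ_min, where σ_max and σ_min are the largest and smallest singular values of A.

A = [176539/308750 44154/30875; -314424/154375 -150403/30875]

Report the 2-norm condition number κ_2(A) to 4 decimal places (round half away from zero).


237.5000

form AᵀA = [682585321/152522500 81900423/7626125; 81900423/7626125 39313021/1525225] with trace 27301109/902500 and determinant 14641/902500
eigenvalues of AᵀA: λ = (tr ± √(tr²−4·det))/2 = 121/4, 121/225625
σ_max=√(121/4)=(11/2), σ_min=√(121/225625)=(11/475) → κ = 237.5000


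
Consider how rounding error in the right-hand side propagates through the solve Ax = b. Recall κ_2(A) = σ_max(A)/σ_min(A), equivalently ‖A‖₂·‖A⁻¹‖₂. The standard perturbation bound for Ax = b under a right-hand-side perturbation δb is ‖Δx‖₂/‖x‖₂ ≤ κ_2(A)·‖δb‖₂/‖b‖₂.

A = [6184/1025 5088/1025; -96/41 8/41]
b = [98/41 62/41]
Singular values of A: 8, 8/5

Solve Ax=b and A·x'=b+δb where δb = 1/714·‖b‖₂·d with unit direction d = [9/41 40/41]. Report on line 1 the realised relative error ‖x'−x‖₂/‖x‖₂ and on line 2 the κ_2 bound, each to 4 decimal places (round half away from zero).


0.0019
0.0070

from the listed singular values, σ₁ = 8, σ_n = 8/5
condition number: 8 ÷ (8/5) = 5.0000
worst-case relative error ≤ 5.0000 × 1/714 = 0.0070
solve Ax = b  →  x = [-0.5500 1.1500]
‖b‖ = 2.8284, ‖x‖ = 1.2748
δb = ε·‖b‖·d = [0.0009 0.0039]; solving A·Δx = δb gives ‖Δx‖ = 0.0025
realised ‖Δx‖/‖x‖ = 0.0019
so the bound overstates the realised error by a factor of ≈ 3.6056 (computed from the unrounded values)


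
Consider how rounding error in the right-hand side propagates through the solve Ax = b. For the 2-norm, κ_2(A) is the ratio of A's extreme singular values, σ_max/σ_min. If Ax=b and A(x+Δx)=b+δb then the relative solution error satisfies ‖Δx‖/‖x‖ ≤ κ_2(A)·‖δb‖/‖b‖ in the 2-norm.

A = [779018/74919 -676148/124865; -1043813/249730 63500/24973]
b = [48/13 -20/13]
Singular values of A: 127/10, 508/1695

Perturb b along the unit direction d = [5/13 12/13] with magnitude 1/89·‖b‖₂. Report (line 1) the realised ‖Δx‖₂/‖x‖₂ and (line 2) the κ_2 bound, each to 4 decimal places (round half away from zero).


from the listed singular values, σ₁ = 127/10, σ_n = 508/1695
condition number: (127/10) ÷ (508/1695) = 42.3750
bound on ‖Δx‖/‖x‖: κ·ε = 42.3750·1/89 = 0.4761
solve Ax = b  →  x = [0.2779 -0.1482]
‖b‖ = 4.0000, ‖x‖ = 0.3150
re-solving with b+δb shifts x by Δx of norm 0.1500
relative error = 0.4761
realised/bound = 1 exactly: the bound is attained for this b and d

0.4761
0.4761


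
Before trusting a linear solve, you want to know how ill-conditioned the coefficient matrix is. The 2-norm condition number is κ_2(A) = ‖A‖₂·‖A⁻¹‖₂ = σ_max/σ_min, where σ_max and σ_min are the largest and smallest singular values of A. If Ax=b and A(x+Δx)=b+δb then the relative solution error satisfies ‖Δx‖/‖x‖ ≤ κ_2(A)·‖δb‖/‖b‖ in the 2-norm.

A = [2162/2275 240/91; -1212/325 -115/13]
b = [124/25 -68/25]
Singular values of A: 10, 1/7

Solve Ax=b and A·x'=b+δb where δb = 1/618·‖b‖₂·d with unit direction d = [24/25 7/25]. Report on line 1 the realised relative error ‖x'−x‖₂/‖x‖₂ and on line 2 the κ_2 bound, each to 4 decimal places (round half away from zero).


0.0023
0.1133

largest singular value 10, smallest 1/7
condition number: 10 ÷ (1/7) = 70.0000
perturbation bound = 70.0000·1/618 = 0.1133
solve Ax = b  →  x = [-25.6923 11.1385]
‖b‖₂ = 5.6569 and ‖x‖₂ = 28.0029
with δb = [0.0088 0.0026], A·Δx = δb → ‖Δx‖ = 0.0641
realised ‖Δx‖/‖x‖ = 0.0023
so the bound overstates the realised error by a factor of ≈ 49.5025 (computed from the unrounded values)


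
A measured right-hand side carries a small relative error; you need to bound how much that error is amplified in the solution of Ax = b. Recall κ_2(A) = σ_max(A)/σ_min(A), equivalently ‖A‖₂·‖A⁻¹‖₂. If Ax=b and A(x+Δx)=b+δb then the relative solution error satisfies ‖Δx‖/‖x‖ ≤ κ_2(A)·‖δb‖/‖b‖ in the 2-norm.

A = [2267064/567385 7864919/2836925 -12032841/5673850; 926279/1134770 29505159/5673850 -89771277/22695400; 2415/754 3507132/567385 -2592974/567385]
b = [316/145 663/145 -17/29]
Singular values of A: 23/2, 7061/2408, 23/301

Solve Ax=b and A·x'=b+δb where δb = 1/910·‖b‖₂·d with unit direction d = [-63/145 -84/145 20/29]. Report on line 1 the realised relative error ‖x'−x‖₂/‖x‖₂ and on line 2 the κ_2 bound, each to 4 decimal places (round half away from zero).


from the listed singular values, σ₁ = 23/2, σ_n = 23/301
condition number: (23/2) ÷ (23/301) = 150.5000
bound on ‖Δx‖/‖x‖: κ·ε = 150.5000·1/910 = 0.1654
solve Ax = b  →  x = [-0.2145 -31.1111 -42.1014]
2-norm of b is 5.0990; of x, 52.3496
with δb = [-0.0024 -0.0032 0.0039], A·Δx = δb → ‖Δx‖ = 0.0733
dividing the unrounded norms, ‖Δx‖/‖x‖ = 0.0014
realised/bound (from unrounded values) ≈ 0.0085

0.0014
0.1654


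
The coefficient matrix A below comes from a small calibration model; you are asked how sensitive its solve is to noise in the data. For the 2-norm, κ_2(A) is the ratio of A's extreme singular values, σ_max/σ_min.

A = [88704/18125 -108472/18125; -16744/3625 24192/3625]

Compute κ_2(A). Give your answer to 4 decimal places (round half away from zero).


form AᵀA = [17690176/390625 -23482368/390625; -23482368/390625 31388224/390625] with trace 1963136/15625 and determinant 9834496/390625
char-poly roots: 3136/25 and 3136/15625
so κ_2 = √((3136/25) / (3136/15625)) = 25.0000

25.0000


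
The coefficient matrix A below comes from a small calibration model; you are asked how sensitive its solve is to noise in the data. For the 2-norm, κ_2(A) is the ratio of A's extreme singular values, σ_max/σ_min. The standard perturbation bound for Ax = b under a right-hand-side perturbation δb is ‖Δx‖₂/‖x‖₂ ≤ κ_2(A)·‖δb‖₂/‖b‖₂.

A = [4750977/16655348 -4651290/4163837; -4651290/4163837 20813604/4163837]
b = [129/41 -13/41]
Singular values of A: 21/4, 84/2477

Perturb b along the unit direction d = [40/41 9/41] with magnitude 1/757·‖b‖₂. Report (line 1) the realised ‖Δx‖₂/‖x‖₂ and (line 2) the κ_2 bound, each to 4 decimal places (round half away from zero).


from the listed singular values, σ₁ = 21/4, σ_n = 84/2477
κ = σ_max/σ_min = (21/4)/(84/2477) = 154.8125
κ_2(A)·‖δb‖/‖b‖ = 0.2045
solve Ax = b  →  x = [86.3484 19.2332]
‖b‖₂ = 3.1623 and ‖x‖₂ = 88.4645
δb = ε·‖b‖·d = [0.0041 0.0009]; solving A·Δx = δb gives ‖Δx‖ = 0.1232
realised ‖Δx‖/‖x‖ = 0.0014
tightness: 0.0014 against a bound of 0.2045 (unrounded ratio ≈ 0.0068)

0.0014
0.2045


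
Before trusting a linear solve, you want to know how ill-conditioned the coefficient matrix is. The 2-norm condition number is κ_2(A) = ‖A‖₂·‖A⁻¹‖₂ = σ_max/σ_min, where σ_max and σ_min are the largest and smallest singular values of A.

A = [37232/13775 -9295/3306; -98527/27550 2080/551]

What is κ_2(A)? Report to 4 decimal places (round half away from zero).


285.0000

M = AᵀA = [610098281/30360100 -96087992/4554015; -96087992/4554015 242147425/10929636]. tr(M)=6863597/162450, det(M)=28561/1299600
λ_max, λ_min = (6863597/162450 ± √11776660977796/6597500625)/2 = 169/4, 169/324900
κ = σ_max/σ_min = (13/2)/(13/570) = 285.0000


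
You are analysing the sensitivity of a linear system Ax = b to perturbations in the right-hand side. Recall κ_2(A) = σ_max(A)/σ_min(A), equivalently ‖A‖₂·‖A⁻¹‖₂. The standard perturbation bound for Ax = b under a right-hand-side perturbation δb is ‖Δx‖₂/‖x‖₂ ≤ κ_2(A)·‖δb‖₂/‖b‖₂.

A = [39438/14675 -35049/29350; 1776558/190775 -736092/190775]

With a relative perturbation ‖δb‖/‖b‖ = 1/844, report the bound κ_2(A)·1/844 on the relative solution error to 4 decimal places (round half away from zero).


0.1739

M = AᵀA = [5470421544/58232161 -2279218095/58232161; -2279218095/58232161 3799889289/232928644]. tr(M)=151961985/1378276, det(M)=194481/344569
solving λ² − 151961985/1378276·λ + 194481/344569 = 0 gives λ = 441/4, 1764/344569
so κ_2 = √((441/4) / (1764/344569)) = 146.7500
perturbation bound = 146.7500·1/844 = 0.1739


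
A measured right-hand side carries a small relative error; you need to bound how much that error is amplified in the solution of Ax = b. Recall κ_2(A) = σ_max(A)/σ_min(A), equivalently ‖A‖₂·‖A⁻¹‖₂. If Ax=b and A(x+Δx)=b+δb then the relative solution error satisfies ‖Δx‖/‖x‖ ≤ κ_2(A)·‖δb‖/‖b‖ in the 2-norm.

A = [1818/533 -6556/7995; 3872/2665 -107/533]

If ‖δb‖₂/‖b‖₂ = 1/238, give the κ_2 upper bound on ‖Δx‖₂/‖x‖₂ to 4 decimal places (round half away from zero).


form AᵀA = [577636/42025 -5192/1681; -5192/1681 269569/378225] with trace 3253/225 and determinant 1444/5625
solving λ² − 3253/225·λ + 1444/5625 = 0 gives λ = 361/25, 4/225
so κ_2 = √((361/25) / (4/225)) = 28.5000
bound on ‖Δx‖/‖x‖: κ·ε = 28.5000·1/238 = 0.1197

0.1197


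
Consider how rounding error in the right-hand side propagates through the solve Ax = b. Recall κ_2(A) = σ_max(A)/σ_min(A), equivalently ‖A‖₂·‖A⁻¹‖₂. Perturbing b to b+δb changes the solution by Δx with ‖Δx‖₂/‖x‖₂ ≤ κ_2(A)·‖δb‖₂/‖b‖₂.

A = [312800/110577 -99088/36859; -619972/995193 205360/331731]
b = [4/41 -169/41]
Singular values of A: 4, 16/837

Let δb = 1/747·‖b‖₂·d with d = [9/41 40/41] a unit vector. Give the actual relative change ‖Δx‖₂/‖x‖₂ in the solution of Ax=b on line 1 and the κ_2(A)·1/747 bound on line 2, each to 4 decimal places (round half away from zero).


0.0014
0.2801

from the listed singular values, σ₁ = 4, σ_n = 16/837
condition number: 4 ÷ (16/837) = 209.2500
bound on ‖Δx‖/‖x‖: κ·ε = 209.2500·1/747 = 0.2801
solve Ax = b  →  x = [-144.1293 -151.6983]
‖b‖ = 4.1231, ‖x‖ = 209.2501
δb = ε·‖b‖·d = [0.0012 0.0054]; solving A·Δx = δb gives ‖Δx‖ = 0.2887
realised ‖Δx‖/‖x‖ = 0.0014
realised/bound (from unrounded values) ≈ 0.0049


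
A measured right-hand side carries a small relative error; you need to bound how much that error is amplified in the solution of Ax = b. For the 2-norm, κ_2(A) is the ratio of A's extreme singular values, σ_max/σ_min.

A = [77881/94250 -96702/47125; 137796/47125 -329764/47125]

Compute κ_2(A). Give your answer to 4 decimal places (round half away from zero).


AᵀA = [131226241/14212900 -15745851/710645; -15745851/710645 188952916/3553225]; tr = 1049749/16820, det = 24964/525625
char-poly roots: 6241/100 and 16/21025
so κ_2 = √((6241/100) / (16/21025)) = 286.3750

286.3750


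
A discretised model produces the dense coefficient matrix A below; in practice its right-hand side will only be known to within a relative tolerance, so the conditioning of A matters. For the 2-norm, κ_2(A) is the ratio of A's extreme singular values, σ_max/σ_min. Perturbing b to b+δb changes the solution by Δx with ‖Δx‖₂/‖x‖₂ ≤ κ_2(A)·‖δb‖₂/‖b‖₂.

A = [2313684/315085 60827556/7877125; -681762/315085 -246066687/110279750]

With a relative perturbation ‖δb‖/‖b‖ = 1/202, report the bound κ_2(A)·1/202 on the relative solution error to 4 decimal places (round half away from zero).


AᵀA = [232717323060/3971142289 8552237278923/138989980115; 8552237278923/138989980115 1257195459139281/19458597216100]; tr = 2850785186841/23137452100, det = 607228164/5784363025
λ_max, λ_min = (2850785186841/23137452100 ± √8126751386111142144448881/535341689679794410000)/2 = 12321/100, 197136/231374521
so κ_2 = √((12321/100) / (197136/231374521)) = 380.2750
perturbation bound = 380.2750·1/202 = 1.8825

1.8825


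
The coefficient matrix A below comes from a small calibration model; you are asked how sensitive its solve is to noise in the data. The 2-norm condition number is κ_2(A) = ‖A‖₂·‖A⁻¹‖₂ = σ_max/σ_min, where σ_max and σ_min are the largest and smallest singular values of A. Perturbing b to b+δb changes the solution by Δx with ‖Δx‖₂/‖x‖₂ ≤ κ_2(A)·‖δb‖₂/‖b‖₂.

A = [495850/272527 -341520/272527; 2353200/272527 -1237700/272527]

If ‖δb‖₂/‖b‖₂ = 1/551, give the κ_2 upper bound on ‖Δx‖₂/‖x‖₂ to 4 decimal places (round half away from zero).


0.0710

M = AᵀA = [3440462500/44182609 -1833372000/44182609; -1833372000/44182609 980688400/44182609]. tr(M)=15298100/152881, det(M)=1000000/152881
solving λ² − 15298100/152881·λ + 1000000/152881 = 0 gives λ = 100, 10000/152881
σ_max=√100=10, σ_min=√(10000/152881)=(100/391) → κ = 39.1000
perturbation bound = 39.1000·1/551 = 0.0710


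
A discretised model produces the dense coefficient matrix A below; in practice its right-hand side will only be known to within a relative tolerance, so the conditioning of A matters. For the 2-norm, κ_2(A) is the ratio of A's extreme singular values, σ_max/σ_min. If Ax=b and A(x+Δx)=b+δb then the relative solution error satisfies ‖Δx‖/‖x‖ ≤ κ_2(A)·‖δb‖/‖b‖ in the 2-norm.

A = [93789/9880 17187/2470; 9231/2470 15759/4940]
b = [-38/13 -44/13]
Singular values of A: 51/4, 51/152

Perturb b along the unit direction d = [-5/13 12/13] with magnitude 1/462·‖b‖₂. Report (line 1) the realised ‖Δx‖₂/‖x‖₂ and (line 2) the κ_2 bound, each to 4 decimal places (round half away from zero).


σ_max = 51/4, σ_min = 51/152
κ = σ_max/σ_min = (51/4)/(51/152) = 38.0000
bound on ‖Δx‖/‖x‖: κ·ε = 38.0000·1/462 = 0.0823
solve Ax = b  →  x = [3.3255 -4.9569]
2-norm of b is 4.4721; of x, 5.9690
Δx = A⁻¹·δb where δb = 1/462·4.4721·d; ‖Δx‖ = 0.0289
realised ‖Δx‖/‖x‖ = 0.0048
tightness: 0.0048 against a bound of 0.0823 (unrounded ratio ≈ 0.0588)

0.0048
0.0823


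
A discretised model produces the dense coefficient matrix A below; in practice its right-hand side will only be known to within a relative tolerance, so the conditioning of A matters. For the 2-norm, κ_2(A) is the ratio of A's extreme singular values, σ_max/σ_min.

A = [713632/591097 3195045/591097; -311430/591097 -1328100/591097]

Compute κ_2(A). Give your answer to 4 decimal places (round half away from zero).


M = AᵀA = [3587332996/2067429961 15939032760/2067429961; 15939032760/2067429961 70841196225/2067429961]. tr(M)=44276341/1229881, det(M)=22500/1229881
solving λ² − 44276341/1229881·λ + 22500/1229881 = 0 gives λ = 36, 625/1229881
σ_max=√36=6, σ_min=√(625/1229881)=(25/1109) → κ = 266.1600

266.1600


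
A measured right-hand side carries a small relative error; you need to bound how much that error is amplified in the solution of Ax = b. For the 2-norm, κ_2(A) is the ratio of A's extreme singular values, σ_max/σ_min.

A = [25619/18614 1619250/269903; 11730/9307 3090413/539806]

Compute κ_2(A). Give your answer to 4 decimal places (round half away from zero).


form AᵀA = [1206704761/346480996 1340243280/86620249; 1340243280/86620249 23827033009/346480996] with trace 7446085/103058 and determinant 83521/824464
char-poly roots: 289/4 and 289/206116
κ_2(A) = √(λ_max/λ_min) = √((289/4) / (289/206116)) = 227.0000

227.0000


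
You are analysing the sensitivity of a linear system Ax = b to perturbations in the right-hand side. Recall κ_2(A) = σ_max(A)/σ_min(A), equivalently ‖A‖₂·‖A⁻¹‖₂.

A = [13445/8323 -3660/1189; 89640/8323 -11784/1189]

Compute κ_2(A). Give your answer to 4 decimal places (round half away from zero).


AᵀA = [4887625/41209 -657660/5887; -657660/5887 90576/841]; tr = 11089/49, det = 14400/49
char-poly roots: 225 and 64/49
σ_max=√225=15, σ_min=√(64/49)=(8/7) → κ = 13.1250

13.1250


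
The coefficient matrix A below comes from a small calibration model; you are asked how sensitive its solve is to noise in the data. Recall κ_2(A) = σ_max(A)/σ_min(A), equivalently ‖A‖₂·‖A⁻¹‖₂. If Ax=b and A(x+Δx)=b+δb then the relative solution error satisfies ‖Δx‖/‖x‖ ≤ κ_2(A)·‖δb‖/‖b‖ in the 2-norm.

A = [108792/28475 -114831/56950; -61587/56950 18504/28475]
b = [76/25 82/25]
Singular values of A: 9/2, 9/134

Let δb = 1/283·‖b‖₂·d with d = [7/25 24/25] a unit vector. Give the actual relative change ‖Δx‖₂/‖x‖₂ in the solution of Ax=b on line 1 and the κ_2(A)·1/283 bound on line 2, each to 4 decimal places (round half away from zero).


σ_max = 9/2, σ_min = 9/134
condition number: (9/2) ÷ (9/134) = 67.0000
κ_2(A)·‖δb‖/‖b‖ = 0.2367
solve Ax = b  →  x = [28.4183 52.3399]
‖b‖₂ = 4.4721 and ‖x‖₂ = 59.5572
re-solving with b+δb shifts x by Δx of norm 0.2353
relative error = 0.0040
realised/bound (from unrounded values) ≈ 0.0167

0.0040
0.2367


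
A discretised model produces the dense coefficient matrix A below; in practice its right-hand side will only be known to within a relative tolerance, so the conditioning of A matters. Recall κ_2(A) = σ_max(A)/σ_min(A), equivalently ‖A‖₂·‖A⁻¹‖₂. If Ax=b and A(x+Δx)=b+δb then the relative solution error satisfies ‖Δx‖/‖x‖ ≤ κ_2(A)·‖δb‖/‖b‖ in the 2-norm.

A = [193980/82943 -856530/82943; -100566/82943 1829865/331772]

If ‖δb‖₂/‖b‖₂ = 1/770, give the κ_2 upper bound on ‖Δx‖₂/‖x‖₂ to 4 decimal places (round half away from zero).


form AᵀA = [165196404/23804641 -1468202355/47609282; -1468202355/47609282 52203128625/380874256] with trace 32627169/226576 and determinant 2025/14161
char-poly roots: 144 and 225/226576
σ_max=√144=12, σ_min=√(225/226576)=(15/476) → κ = 380.8000
perturbation bound = 380.8000·1/770 = 0.4945

0.4945


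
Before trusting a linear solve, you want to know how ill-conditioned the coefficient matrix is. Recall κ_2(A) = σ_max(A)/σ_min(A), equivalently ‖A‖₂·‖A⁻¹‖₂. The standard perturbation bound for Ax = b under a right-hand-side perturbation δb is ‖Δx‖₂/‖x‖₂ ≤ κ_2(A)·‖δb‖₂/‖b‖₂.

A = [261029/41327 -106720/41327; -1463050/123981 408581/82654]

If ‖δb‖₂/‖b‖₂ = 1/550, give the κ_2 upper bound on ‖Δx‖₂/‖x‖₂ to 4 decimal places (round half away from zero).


M = AᵀA = [732962617/4091373 -101798845/1363791; -101798845/1363791 56559773/1818388]. tr(M)=264683725/1258884, det(M)=707281/1258884
char-poly roots: 841/4 and 841/314721
σ_max=√(841/4)=(29/2), σ_min=√(841/314721)=(29/561) → κ = 280.5000
bound on ‖Δx‖/‖x‖: κ·ε = 280.5000·1/550 = 0.5100

0.5100


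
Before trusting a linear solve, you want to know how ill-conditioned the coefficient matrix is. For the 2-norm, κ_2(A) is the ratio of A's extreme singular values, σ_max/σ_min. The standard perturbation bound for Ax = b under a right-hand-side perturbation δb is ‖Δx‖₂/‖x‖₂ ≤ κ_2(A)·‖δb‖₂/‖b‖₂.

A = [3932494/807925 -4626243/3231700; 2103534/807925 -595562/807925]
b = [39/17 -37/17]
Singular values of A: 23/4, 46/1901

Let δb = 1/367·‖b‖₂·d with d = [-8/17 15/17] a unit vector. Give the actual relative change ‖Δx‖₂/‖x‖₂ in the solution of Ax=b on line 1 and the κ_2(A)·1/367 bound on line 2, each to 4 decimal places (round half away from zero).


0.0029
0.6475

from the listed singular values, σ₁ = 23/4, σ_n = 46/1901
condition number: (23/4) ÷ (46/1901) = 237.6250
κ_2(A)·‖δb‖/‖b‖ = 0.6475
solve Ax = b  →  x = [-34.5470 -119.0678]
‖b‖ = 3.1623, ‖x‖ = 123.9784
re-solving with b+δb shifts x by Δx of norm 0.3561
realised ‖Δx‖/‖x‖ = 0.0029
so the bound overstates the realised error by a factor of ≈ 225.4311 (computed from the unrounded values)


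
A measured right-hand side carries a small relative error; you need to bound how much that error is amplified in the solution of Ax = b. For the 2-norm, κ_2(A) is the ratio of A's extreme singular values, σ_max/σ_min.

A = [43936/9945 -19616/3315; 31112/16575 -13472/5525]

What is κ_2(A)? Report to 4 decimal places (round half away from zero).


191.2500

form AᵀA = [337105984/14630625 -149813504/4876875; -149813504/4876875 66586624/1625625] with trace 37455424/585225 and determinant 65536/585225
solving λ² − 37455424/585225·λ + 65536/585225 = 0 gives λ = 64, 1024/585225
so κ_2 = √(64 / (1024/585225)) = 191.2500


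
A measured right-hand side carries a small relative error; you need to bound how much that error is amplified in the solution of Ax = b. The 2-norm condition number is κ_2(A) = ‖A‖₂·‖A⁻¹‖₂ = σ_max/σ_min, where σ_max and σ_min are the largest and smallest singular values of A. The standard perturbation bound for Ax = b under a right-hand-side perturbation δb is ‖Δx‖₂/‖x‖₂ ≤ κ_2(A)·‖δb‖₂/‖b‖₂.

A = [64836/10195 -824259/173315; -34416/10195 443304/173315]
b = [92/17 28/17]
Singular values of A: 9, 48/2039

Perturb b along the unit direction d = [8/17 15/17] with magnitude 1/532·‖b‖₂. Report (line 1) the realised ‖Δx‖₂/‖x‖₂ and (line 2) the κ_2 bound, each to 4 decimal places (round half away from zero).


0.0027
0.7186

σ_max = 9, σ_min = 48/2039
condition number: 9 ÷ (48/2039) = 382.3125
bound on ‖Δx‖/‖x‖: κ·ε = 382.3125·1/532 = 0.7186
solve Ax = b  →  x = [102.3056 135.6667]
‖b‖₂ = 5.6569 and ‖x‖₂ = 169.9172
δb = ε·‖b‖·d = [0.0050 0.0094]; solving A·Δx = δb gives ‖Δx‖ = 0.4517
dividing the unrounded norms, ‖Δx‖/‖x‖ = 0.0027
tightness: 0.0027 against a bound of 0.7186 (unrounded ratio ≈ 0.0037)


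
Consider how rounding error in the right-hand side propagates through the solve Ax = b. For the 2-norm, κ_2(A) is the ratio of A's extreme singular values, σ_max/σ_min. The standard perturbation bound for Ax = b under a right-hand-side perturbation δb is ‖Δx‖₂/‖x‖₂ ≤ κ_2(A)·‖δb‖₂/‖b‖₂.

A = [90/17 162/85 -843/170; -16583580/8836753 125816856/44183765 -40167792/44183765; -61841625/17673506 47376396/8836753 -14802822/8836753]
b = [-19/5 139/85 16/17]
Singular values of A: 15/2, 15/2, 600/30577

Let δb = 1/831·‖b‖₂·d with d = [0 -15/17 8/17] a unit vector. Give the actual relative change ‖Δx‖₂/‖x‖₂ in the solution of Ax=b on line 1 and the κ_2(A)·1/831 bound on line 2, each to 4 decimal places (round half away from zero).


σ_max = 15/2, σ_min = 600/30577
κ_2(A) = (15/2) / (600/30577) = 382.2125
bound on ‖Δx‖/‖x‖: κ·ε = 382.2125·1/831 = 0.4599
solve Ax = b  →  x = [-24.4525 -26.9358 -35.6922]
‖b‖ = 4.2426, ‖x‖ = 50.9646
Δx = A⁻¹·δb where δb = 1/831·4.2426·d; ‖Δx‖ = 0.2602
realised ‖Δx‖/‖x‖ = 0.0051
realised/bound (from unrounded values) ≈ 0.0111

0.0051
0.4599


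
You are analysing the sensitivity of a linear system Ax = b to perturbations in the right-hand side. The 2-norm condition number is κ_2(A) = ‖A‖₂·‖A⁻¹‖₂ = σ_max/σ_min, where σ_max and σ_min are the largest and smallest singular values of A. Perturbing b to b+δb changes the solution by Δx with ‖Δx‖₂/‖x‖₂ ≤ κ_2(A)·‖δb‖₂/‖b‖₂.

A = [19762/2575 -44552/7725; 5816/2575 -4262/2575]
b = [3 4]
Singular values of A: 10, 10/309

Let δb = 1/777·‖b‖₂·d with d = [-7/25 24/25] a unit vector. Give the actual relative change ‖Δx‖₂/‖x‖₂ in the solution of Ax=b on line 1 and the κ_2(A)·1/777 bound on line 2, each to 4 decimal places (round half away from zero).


σ_max = 10, σ_min = 10/309
condition number: 10 ÷ (10/309) = 309.0000
κ_2(A)·‖δb‖/‖b‖ = 0.3977
solve Ax = b  →  x = [55.9400 73.9200]
‖b‖ = 5.0000, ‖x‖ = 92.7009
re-solving with b+δb shifts x by Δx of norm 0.1988
relative error = 0.0021
realised/bound (from unrounded values) ≈ 0.0054

0.0021
0.3977


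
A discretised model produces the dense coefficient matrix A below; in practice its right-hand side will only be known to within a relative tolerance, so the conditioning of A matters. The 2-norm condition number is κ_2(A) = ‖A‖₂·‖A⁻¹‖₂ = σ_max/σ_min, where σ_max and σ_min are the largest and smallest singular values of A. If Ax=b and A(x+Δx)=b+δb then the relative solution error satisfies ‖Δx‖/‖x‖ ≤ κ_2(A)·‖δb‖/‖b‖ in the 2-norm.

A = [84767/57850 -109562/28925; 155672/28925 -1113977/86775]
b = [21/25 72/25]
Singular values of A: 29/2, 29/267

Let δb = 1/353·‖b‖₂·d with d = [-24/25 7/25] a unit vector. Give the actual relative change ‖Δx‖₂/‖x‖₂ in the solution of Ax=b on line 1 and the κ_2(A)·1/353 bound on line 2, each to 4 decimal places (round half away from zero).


0.3782
0.3782

from the listed singular values, σ₁ = 29/2, σ_n = 29/267
κ = σ_max/σ_min = (29/2)/(29/267) = 133.5000
perturbation bound = 133.5000·1/353 = 0.3782
solve Ax = b  →  x = [0.0796 -0.1910]
2-norm of b is 3.0000; of x, 0.2069
δb = ε·‖b‖·d = [-0.0082 0.0024]; solving A·Δx = δb gives ‖Δx‖ = 0.0782
dividing the unrounded norms, ‖Δx‖/‖x‖ = 0.3782
realised/bound = 1 exactly: the bound is attained for this b and d


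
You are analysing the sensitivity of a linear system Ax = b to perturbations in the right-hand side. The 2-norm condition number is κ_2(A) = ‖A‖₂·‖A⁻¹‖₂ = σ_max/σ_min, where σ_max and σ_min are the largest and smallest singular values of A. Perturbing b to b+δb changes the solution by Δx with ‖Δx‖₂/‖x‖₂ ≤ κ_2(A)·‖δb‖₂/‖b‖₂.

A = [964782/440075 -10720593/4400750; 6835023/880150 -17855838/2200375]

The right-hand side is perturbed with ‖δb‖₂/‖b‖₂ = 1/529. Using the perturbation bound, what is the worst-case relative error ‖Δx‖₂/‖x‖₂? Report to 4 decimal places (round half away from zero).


0.2295

AᵀA = [80705210625/1239462436 -105910478856/1549328045; -105910478856/1549328045 2224407867201/30986560900]; tr = 2522020293/18422450, det = 187388721/147379600
solving λ² − 2522020293/18422450·λ + 187388721/147379600 = 0 gives λ = 13689/100, 13689/1473796
so κ_2 = √((13689/100) / (13689/1473796)) = 121.4000
κ_2(A)·‖δb‖/‖b‖ = 0.2295


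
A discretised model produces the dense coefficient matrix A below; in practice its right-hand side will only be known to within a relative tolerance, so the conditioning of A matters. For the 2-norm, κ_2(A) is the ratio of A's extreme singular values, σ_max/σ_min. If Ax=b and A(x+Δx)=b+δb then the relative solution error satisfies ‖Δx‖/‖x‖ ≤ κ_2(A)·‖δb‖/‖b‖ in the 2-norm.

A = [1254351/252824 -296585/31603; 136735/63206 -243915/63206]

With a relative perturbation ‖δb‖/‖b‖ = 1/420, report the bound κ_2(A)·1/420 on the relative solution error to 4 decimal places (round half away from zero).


AᵀA = [11080117129/378224704 -2596006665/47278088; -2596006665/47278088 2433995125/23639044]; tr = 173093561/1308736, det = 6996025/5234944
λ_max, λ_min = (173093561/1308736 ± √29952224909886321/1712789917696)/2 = 529/4, 13225/1308736
σ_max=√(529/4)=(23/2), σ_min=√(13225/1308736)=(115/1144) → κ = 114.4000
worst-case relative error ≤ 114.4000 × 1/420 = 0.2724

0.2724


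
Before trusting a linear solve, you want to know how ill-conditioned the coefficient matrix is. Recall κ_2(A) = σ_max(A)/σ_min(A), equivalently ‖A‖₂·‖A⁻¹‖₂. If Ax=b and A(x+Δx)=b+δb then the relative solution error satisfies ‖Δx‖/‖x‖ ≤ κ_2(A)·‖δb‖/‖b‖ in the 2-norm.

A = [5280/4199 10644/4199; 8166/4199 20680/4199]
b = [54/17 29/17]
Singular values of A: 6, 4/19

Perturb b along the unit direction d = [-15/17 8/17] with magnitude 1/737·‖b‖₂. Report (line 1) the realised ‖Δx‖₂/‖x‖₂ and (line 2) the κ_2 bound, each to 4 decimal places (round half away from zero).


0.0024
0.0387

σ_max = 6, σ_min = 4/19
condition number: 6 ÷ (4/19) = 28.5000
perturbation bound = 28.5000·1/737 = 0.0387
solve Ax = b  →  x = [8.9615 -3.1923]
2-norm of b is 3.6056; of x, 9.5131
with δb = [-0.0043 0.0023], A·Δx = δb → ‖Δx‖ = 0.0232
relative error = 0.0024
tightness: 0.0024 against a bound of 0.0387 (unrounded ratio ≈ 0.0632)


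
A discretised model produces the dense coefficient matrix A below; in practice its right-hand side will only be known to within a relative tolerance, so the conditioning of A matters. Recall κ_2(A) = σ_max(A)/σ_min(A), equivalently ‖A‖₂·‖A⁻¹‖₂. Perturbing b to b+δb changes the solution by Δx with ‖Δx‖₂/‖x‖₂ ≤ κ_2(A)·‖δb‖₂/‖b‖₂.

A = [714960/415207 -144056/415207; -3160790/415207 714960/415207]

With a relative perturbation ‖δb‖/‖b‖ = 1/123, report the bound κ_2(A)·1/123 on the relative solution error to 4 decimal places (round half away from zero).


M = AᵀA = [6247329700/102556129 -1405611360/102556129; -1405611360/102556129 316430656/102556129]. tr(M)=3904676/61009, det(M)=6400/61009
eigenvalues of AᵀA: λ = (tr ± √(tr²−4·det))/2 = 64, 100/61009
so κ_2 = √(64 / (100/61009)) = 197.6000
worst-case relative error ≤ 197.6000 × 1/123 = 1.6065

1.6065


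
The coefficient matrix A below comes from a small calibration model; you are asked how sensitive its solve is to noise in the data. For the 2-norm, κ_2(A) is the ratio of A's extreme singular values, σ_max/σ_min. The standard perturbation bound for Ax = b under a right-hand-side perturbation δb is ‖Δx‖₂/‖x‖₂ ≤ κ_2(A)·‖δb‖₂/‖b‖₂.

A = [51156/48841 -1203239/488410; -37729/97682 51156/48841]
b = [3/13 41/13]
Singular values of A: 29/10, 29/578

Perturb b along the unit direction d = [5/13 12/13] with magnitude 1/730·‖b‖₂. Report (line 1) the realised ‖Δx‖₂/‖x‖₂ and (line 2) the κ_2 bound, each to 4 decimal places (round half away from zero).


from the listed singular values, σ₁ = 29/10, σ_n = 29/578
κ = σ_max/σ_min = (29/10)/(29/578) = 57.8000
worst-case relative error ≤ 57.8000 × 1/730 = 0.0792
solve Ax = b  →  x = [55.0610 23.3156]
‖b‖ = 3.1623, ‖x‖ = 59.7941
Δx = A⁻¹·δb where δb = 1/730·3.1623·d; ‖Δx‖ = 0.0863
relative error = 0.0014
realised/bound (from unrounded values) ≈ 0.0182

0.0014
0.0792
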